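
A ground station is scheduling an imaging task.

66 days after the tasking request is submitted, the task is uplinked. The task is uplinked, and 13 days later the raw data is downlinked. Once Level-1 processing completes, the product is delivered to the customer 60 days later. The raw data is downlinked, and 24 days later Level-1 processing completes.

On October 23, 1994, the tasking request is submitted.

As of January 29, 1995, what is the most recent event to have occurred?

The tasking request is submitted: Oct 23, 1994.
The task is uplinked: Oct 23, 1994 + 66 days = Dec 28, 1994.
The raw data is downlinked: Dec 28, 1994 + 13 days = Jan 10, 1995.
Level-1 processing completes: Jan 10, 1995 + 24 days = Feb 3, 1995.
The product is delivered to the customer: Feb 3, 1995 + 60 days = Apr 4, 1995.
Jan 29, 1995 falls between when the raw data is downlinked (Jan 10, 1995) and when Level-1 processing completes (Feb 3, 1995).

The raw data is downlinked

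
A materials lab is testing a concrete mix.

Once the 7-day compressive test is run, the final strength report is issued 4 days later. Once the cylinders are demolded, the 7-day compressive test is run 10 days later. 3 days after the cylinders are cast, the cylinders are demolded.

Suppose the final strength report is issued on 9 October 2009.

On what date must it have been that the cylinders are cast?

22 September 2009

The final strength report is issued: Oct 9, 2009.
The 7-day compressive test is run: Oct 9, 2009 − 4 days = Oct 5, 2009.
The cylinders are demolded: Oct 5, 2009 − 10 days = Sep 25, 2009.
The cylinders are cast: Sep 25, 2009 − 3 days = Sep 22, 2009.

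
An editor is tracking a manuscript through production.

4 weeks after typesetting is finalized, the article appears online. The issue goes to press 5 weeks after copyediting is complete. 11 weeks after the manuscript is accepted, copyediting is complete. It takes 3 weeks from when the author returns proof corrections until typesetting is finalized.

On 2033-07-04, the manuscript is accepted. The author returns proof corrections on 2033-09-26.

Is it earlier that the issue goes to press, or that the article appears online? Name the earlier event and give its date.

The issue goes to press — 2033-10-24

The manuscript is accepted: Jul 4, 2033.
Copyediting is complete: Jul 4, 2033 + 11 weeks = Sep 19, 2033.
The issue goes to press: Sep 19, 2033 + 5 weeks = Oct 24, 2033.
The author returns proof corrections: Sep 26, 2033.
Typesetting is finalized: Sep 26, 2033 + 3 weeks = Oct 17, 2033.
The article appears online: Oct 17, 2033 + 4 weeks = Nov 14, 2033.
Comparing: the issue goes to press on Oct 24, 2033 vs the article appears online on Nov 14, 2033. Earlier: the issue goes to press.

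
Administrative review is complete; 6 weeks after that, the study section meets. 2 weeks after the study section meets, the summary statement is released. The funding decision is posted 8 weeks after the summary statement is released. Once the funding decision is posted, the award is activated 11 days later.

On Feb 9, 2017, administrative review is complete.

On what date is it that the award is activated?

Administrative review is complete: Feb 9, 2017.
The study section meets: Feb 9, 2017 + 6 weeks = Mar 23, 2017.
The summary statement is released: Mar 23, 2017 + 2 weeks = Apr 6, 2017.
The funding decision is posted: Apr 6, 2017 + 8 weeks = Jun 1, 2017.
The award is activated: Jun 1, 2017 + 11 days = Jun 12, 2017.

Jun 12, 2017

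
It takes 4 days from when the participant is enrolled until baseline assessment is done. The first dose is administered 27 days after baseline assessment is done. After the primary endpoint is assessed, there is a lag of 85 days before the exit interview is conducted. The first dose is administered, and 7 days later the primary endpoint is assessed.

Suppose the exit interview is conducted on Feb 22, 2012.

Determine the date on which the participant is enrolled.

Oct 22, 2011

The exit interview is conducted: Feb 22, 2012.
The primary endpoint is assessed: Feb 22, 2012 − 85 days = Nov 29, 2011.
The first dose is administered: Nov 29, 2011 − 7 days = Nov 22, 2011.
Baseline assessment is done: Nov 22, 2011 − 27 days = Oct 26, 2011.
The participant is enrolled: Oct 26, 2011 − 4 days = Oct 22, 2011.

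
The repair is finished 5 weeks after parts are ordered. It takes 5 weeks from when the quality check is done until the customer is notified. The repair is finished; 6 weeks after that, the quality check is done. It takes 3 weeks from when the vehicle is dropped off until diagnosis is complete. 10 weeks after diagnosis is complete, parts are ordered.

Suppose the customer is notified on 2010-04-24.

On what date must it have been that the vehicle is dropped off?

The customer is notified: Apr 24, 2010.
The quality check is done: Apr 24, 2010 − 5 weeks = Mar 20, 2010.
The repair is finished: Mar 20, 2010 − 6 weeks = Feb 6, 2010.
Parts are ordered: Feb 6, 2010 − 5 weeks = Jan 2, 2010.
Diagnosis is complete: Jan 2, 2010 − 10 weeks = Oct 24, 2009.
The vehicle is dropped off: Oct 24, 2009 − 3 weeks = Oct 3, 2009.

2009-10-03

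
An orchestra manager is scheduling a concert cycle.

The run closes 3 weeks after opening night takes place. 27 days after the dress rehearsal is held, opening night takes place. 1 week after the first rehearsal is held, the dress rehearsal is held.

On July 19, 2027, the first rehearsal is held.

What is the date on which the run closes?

The first rehearsal is held: Jul 19, 2027.
The dress rehearsal is held: Jul 19, 2027 + 1 week = Jul 26, 2027.
Opening night takes place: Jul 26, 2027 + 27 days = Aug 22, 2027.
The run closes: Aug 22, 2027 + 3 weeks = Sep 12, 2027.

September 12, 2027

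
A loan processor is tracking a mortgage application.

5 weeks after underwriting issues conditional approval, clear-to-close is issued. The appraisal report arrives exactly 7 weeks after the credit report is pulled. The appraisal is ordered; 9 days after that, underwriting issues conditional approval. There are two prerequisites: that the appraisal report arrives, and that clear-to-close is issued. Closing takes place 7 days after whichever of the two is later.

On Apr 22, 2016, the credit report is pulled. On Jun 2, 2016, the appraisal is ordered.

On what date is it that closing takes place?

Jul 23, 2016

The credit report is pulled: Apr 22, 2016.
The appraisal report arrives: Apr 22, 2016 + 7 weeks = Jun 10, 2016.
The appraisal is ordered: Jun 2, 2016.
Underwriting issues conditional approval: Jun 2, 2016 + 9 days = Jun 11, 2016.
Clear-to-close is issued: Jun 11, 2016 + 5 weeks = Jul 16, 2016.
Both prerequisites met — the appraisal report arrives (Jun 10, 2016), clear-to-close is issued (Jul 16, 2016); the later is Jul 16, 2016.
Closing takes place: Jul 16, 2016 + 7 days = Jul 23, 2016.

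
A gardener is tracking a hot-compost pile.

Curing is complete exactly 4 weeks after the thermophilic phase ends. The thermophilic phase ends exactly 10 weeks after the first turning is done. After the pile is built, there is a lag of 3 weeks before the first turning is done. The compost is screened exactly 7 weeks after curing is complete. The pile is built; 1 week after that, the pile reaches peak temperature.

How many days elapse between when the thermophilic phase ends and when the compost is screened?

77 days

Causal path: the thermophilic phase ends → curing is complete → the compost is screened.
Total delay along the path: 4 + 7 weeks = 11 weeks = 77 days.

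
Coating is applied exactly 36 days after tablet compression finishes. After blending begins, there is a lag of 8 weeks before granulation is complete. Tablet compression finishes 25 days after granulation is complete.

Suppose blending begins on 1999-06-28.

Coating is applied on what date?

Blending begins: Jun 28, 1999.
Granulation is complete: Jun 28, 1999 + 8 weeks = Aug 23, 1999.
Tablet compression finishes: Aug 23, 1999 + 25 days = Sep 17, 1999.
Coating is applied: Sep 17, 1999 + 36 days = Oct 23, 1999.

1999-10-23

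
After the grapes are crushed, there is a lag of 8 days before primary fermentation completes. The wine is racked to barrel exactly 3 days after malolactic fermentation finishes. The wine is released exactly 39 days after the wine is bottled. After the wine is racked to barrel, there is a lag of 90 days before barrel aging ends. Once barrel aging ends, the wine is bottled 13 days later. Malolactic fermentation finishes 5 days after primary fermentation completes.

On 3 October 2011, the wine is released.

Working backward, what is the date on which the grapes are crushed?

The wine is released: Oct 3, 2011.
The wine is bottled: Oct 3, 2011 − 39 days = Aug 25, 2011.
Barrel aging ends: Aug 25, 2011 − 13 days = Aug 12, 2011.
The wine is racked to barrel: Aug 12, 2011 − 90 days = May 14, 2011.
Malolactic fermentation finishes: May 14, 2011 − 3 days = May 11, 2011.
Primary fermentation completes: May 11, 2011 − 5 days = May 6, 2011.
The grapes are crushed: May 6, 2011 − 8 days = Apr 28, 2011.

28 April 2011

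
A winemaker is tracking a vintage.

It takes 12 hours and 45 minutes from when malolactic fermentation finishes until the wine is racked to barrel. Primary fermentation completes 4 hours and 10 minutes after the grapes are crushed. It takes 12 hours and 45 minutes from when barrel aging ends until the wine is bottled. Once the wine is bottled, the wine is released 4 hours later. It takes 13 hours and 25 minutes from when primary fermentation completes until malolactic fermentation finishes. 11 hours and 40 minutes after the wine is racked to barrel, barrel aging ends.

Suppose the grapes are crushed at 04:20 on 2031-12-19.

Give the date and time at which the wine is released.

15:05 on 2031-12-21

The grapes are crushed: 04:20 Dec 19, 2031.
Primary fermentation completes: 04:20 Dec 19, 2031 + 4h10m = 08:30 Dec 19, 2031.
Malolactic fermentation finishes: 08:30 Dec 19, 2031 + 13h25m = 21:55 Dec 19, 2031.
The wine is racked to barrel: 21:55 Dec 19, 2031 + 12h45m = 10:40 Dec 20, 2031.
Barrel aging ends: 10:40 Dec 20, 2031 + 11h40m = 22:20 Dec 20, 2031.
The wine is bottled: 22:20 Dec 20, 2031 + 12h45m = 11:05 Dec 21, 2031.
The wine is released: 11:05 Dec 21, 2031 + 4h = 15:05 Dec 21, 2031.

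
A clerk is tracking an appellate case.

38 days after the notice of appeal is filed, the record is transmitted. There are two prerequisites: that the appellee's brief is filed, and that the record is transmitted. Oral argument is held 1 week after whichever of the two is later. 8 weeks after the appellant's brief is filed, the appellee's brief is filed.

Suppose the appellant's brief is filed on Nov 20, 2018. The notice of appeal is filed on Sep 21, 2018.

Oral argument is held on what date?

Jan 22, 2019

The appellant's brief is filed: Nov 20, 2018.
The appellee's brief is filed: Nov 20, 2018 + 8 weeks = Jan 15, 2019.
The notice of appeal is filed: Sep 21, 2018.
The record is transmitted: Sep 21, 2018 + 38 days = Oct 29, 2018.
Both prerequisites met — the appellee's brief is filed (Jan 15, 2019), the record is transmitted (Oct 29, 2018); the later is Jan 15, 2019.
Oral argument is held: Jan 15, 2019 + 1 week = Jan 22, 2019.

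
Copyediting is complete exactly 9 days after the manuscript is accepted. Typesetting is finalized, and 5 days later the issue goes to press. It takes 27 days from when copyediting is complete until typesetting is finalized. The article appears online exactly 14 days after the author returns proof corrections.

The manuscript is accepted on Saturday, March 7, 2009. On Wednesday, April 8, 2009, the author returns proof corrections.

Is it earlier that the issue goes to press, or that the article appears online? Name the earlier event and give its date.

The manuscript is accepted: Mar 7, 2009.
Copyediting is complete: Mar 7, 2009 + 9 days = Mar 16, 2009.
Typesetting is finalized: Mar 16, 2009 + 27 days = Apr 12, 2009.
The issue goes to press: Apr 12, 2009 + 5 days = Apr 17, 2009.
The author returns proof corrections: Apr 8, 2009.
The article appears online: Apr 8, 2009 + 14 days = Apr 22, 2009.
Comparing: the issue goes to press on Apr 17, 2009 vs the article appears online on Apr 22, 2009. Earlier: the issue goes to press.

The issue goes to press — Friday, April 17, 2009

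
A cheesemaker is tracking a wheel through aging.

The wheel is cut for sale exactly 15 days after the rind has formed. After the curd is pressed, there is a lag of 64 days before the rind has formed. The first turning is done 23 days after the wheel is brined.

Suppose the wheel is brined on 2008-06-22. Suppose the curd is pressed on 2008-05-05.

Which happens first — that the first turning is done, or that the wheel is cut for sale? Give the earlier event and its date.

The wheel is brined: Jun 22, 2008.
The first turning is done: Jun 22, 2008 + 23 days = Jul 15, 2008.
The curd is pressed: May 5, 2008.
The rind has formed: May 5, 2008 + 64 days = Jul 8, 2008.
The wheel is cut for sale: Jul 8, 2008 + 15 days = Jul 23, 2008.
Comparing: the first turning is done on Jul 15, 2008 vs the wheel is cut for sale on Jul 23, 2008. Earlier: the first turning is done.

The first turning is done — 2008-07-15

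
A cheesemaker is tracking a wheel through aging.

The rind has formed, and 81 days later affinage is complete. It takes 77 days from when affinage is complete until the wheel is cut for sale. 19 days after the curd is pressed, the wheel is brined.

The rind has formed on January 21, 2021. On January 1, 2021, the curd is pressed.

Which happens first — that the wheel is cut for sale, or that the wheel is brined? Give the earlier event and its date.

The wheel is brined — January 20, 2021

The rind has formed: Jan 21, 2021.
Affinage is complete: Jan 21, 2021 + 81 days = Apr 12, 2021.
The wheel is cut for sale: Apr 12, 2021 + 77 days = Jun 28, 2021.
The curd is pressed: Jan 1, 2021.
The wheel is brined: Jan 1, 2021 + 19 days = Jan 20, 2021.
Comparing: the wheel is cut for sale on Jun 28, 2021 vs the wheel is brined on Jan 20, 2021. Earlier: the wheel is brined.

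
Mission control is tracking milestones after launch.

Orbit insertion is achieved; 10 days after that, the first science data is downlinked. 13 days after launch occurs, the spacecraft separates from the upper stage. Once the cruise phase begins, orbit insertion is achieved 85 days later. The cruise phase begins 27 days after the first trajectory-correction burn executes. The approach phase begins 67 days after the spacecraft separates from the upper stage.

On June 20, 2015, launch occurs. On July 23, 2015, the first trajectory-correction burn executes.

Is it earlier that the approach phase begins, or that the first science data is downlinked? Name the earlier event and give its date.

The approach phase begins — September 8, 2015

Launch occurs: Jun 20, 2015.
The spacecraft separates from the upper stage: Jun 20, 2015 + 13 days = Jul 3, 2015.
The approach phase begins: Jul 3, 2015 + 67 days = Sep 8, 2015.
The first trajectory-correction burn executes: Jul 23, 2015.
The cruise phase begins: Jul 23, 2015 + 27 days = Aug 19, 2015.
Orbit insertion is achieved: Aug 19, 2015 + 85 days = Nov 12, 2015.
The first science data is downlinked: Nov 12, 2015 + 10 days = Nov 22, 2015.
Comparing: the approach phase begins on Sep 8, 2015 vs the first science data is downlinked on Nov 22, 2015. Earlier: the approach phase begins.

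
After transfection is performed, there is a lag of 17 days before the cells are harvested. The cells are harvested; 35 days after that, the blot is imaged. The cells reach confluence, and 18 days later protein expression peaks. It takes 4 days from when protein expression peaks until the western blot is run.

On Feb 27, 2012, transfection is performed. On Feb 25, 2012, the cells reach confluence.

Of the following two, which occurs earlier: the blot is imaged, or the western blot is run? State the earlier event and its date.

Transfection is performed: Feb 27, 2012.
The cells are harvested: Feb 27, 2012 + 17 days = Mar 15, 2012.
The blot is imaged: Mar 15, 2012 + 35 days = Apr 19, 2012.
The cells reach confluence: Feb 25, 2012.
Protein expression peaks: Feb 25, 2012 + 18 days = Mar 14, 2012.
The western blot is run: Mar 14, 2012 + 4 days = Mar 18, 2012.
Comparing: the blot is imaged on Apr 19, 2012 vs the western blot is run on Mar 18, 2012. Earlier: the western blot is run.

The western blot is run — Mar 18, 2012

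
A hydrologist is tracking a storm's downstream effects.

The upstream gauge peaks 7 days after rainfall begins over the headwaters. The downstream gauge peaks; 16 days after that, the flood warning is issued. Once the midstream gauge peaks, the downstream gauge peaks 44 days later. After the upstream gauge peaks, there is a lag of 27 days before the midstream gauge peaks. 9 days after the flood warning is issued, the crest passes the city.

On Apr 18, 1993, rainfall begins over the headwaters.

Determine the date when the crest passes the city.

Jul 30, 1993

Rainfall begins over the headwaters: Apr 18, 1993.
The upstream gauge peaks: Apr 18, 1993 + 7 days = Apr 25, 1993.
The midstream gauge peaks: Apr 25, 1993 + 27 days = May 22, 1993.
The downstream gauge peaks: May 22, 1993 + 44 days = Jul 5, 1993.
The flood warning is issued: Jul 5, 1993 + 16 days = Jul 21, 1993.
The crest passes the city: Jul 21, 1993 + 9 days = Jul 30, 1993.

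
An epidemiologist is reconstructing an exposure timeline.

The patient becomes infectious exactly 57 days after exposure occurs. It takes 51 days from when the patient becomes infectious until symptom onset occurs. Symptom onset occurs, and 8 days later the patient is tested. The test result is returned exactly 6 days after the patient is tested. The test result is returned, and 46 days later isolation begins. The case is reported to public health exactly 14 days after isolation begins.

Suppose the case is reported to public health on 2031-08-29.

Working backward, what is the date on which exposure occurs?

2031-02-28

The case is reported to public health: Aug 29, 2031.
Isolation begins: Aug 29, 2031 − 14 days = Aug 15, 2031.
The test result is returned: Aug 15, 2031 − 46 days = Jun 30, 2031.
The patient is tested: Jun 30, 2031 − 6 days = Jun 24, 2031.
Symptom onset occurs: Jun 24, 2031 − 8 days = Jun 16, 2031.
The patient becomes infectious: Jun 16, 2031 − 51 days = Apr 26, 2031.
Exposure occurs: Apr 26, 2031 − 57 days = Feb 28, 2031.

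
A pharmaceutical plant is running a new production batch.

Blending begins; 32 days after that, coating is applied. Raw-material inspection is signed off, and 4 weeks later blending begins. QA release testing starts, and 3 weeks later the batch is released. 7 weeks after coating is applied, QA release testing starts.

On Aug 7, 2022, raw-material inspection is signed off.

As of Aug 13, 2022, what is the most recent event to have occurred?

Raw-material inspection is signed off

Raw-material inspection is signed off: Aug 7, 2022.
Blending begins: Aug 7, 2022 + 4 weeks = Sep 4, 2022.
Coating is applied: Sep 4, 2022 + 32 days = Oct 6, 2022.
QA release testing starts: Oct 6, 2022 + 7 weeks = Nov 24, 2022.
The batch is released: Nov 24, 2022 + 3 weeks = Dec 15, 2022.
Aug 13, 2022 falls between when raw-material inspection is signed off (Aug 7, 2022) and when blending begins (Sep 4, 2022).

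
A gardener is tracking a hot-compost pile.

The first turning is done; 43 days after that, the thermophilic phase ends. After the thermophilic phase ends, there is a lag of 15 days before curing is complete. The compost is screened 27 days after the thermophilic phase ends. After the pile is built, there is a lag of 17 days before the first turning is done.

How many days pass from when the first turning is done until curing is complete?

58 days

Causal path: the first turning is done → the thermophilic phase ends → curing is complete.
Total delay along the path: 43 + 15 = 58 days.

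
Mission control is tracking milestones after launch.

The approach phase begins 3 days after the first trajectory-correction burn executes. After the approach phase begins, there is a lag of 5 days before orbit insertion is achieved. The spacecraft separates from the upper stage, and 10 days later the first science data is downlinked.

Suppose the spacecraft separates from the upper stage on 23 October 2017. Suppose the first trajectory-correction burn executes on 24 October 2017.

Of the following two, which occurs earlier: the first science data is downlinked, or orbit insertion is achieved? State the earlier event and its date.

The spacecraft separates from the upper stage: Oct 23, 2017.
The first science data is downlinked: Oct 23, 2017 + 10 days = Nov 2, 2017.
The first trajectory-correction burn executes: Oct 24, 2017.
The approach phase begins: Oct 24, 2017 + 3 days = Oct 27, 2017.
Orbit insertion is achieved: Oct 27, 2017 + 5 days = Nov 1, 2017.
Comparing: the first science data is downlinked on Nov 2, 2017 vs orbit insertion is achieved on Nov 1, 2017. Earlier: orbit insertion is achieved.

Orbit insertion is achieved — 1 November 2017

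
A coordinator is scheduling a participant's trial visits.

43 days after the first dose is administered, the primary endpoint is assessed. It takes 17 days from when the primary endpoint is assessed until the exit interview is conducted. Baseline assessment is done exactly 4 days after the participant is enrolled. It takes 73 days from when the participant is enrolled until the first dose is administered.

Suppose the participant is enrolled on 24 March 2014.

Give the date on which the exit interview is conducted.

4 August 2014

The participant is enrolled: Mar 24, 2014.
The first dose is administered: Mar 24, 2014 + 73 days = Jun 5, 2014.
The primary endpoint is assessed: Jun 5, 2014 + 43 days = Jul 18, 2014.
The exit interview is conducted: Jul 18, 2014 + 17 days = Aug 4, 2014.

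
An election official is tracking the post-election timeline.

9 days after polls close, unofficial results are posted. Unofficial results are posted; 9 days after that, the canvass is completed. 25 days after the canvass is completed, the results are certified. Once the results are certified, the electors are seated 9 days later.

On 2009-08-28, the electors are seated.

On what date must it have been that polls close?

2009-07-07

The electors are seated: Aug 28, 2009.
The results are certified: Aug 28, 2009 − 9 days = Aug 19, 2009.
The canvass is completed: Aug 19, 2009 − 25 days = Jul 25, 2009.
Unofficial results are posted: Jul 25, 2009 − 9 days = Jul 16, 2009.
Polls close: Jul 16, 2009 − 9 days = Jul 7, 2009.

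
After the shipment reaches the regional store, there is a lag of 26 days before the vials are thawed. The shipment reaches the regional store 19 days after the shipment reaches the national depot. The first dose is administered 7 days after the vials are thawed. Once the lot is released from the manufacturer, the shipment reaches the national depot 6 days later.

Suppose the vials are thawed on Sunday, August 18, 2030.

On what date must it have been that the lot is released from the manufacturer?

Friday, June 28, 2030

The vials are thawed: Aug 18, 2030.
The shipment reaches the regional store: Aug 18, 2030 − 26 days = Jul 23, 2030.
The shipment reaches the national depot: Jul 23, 2030 − 19 days = Jul 4, 2030.
The lot is released from the manufacturer: Jul 4, 2030 − 6 days = Jun 28, 2030.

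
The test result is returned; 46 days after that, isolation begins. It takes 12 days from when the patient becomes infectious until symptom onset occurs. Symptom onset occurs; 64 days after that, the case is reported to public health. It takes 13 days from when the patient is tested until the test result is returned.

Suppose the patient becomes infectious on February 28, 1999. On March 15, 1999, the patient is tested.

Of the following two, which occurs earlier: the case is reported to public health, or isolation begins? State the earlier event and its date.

Isolation begins — May 13, 1999

The patient becomes infectious: Feb 28, 1999.
Symptom onset occurs: Feb 28, 1999 + 12 days = Mar 12, 1999.
The case is reported to public health: Mar 12, 1999 + 64 days = May 15, 1999.
The patient is tested: Mar 15, 1999.
The test result is returned: Mar 15, 1999 + 13 days = Mar 28, 1999.
Isolation begins: Mar 28, 1999 + 46 days = May 13, 1999.
Comparing: the case is reported to public health on May 15, 1999 vs isolation begins on May 13, 1999. Earlier: isolation begins.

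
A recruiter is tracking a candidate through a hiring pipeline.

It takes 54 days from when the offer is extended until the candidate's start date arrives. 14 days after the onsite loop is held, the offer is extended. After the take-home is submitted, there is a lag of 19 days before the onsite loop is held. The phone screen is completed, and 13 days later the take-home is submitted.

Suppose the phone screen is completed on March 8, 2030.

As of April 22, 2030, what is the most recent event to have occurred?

The phone screen is completed: Mar 8, 2030.
The take-home is submitted: Mar 8, 2030 + 13 days = Mar 21, 2030.
The onsite loop is held: Mar 21, 2030 + 19 days = Apr 9, 2030.
The offer is extended: Apr 9, 2030 + 14 days = Apr 23, 2030.
The candidate's start date arrives: Apr 23, 2030 + 54 days = Jun 16, 2030.
Apr 22, 2030 falls between when the onsite loop is held (Apr 9, 2030) and when the offer is extended (Apr 23, 2030).

The onsite loop is held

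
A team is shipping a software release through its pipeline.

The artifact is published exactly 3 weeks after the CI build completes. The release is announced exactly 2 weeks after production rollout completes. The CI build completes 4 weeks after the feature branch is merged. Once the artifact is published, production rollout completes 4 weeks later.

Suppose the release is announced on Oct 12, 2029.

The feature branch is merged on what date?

Jul 13, 2029

The release is announced: Oct 12, 2029.
Production rollout completes: Oct 12, 2029 − 2 weeks = Sep 28, 2029.
The artifact is published: Sep 28, 2029 − 4 weeks = Aug 31, 2029.
The CI build completes: Aug 31, 2029 − 3 weeks = Aug 10, 2029.
The feature branch is merged: Aug 10, 2029 − 4 weeks = Jul 13, 2029.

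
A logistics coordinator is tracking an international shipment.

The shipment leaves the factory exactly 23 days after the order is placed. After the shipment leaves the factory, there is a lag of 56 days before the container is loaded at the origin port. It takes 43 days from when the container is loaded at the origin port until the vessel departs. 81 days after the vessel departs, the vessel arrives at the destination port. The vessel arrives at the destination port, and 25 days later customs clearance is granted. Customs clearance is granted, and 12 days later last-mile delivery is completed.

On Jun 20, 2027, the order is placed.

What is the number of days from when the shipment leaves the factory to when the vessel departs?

Causal path: the shipment leaves the factory → the container is loaded at the origin port → the vessel departs.
Total delay along the path: 56 + 43 = 99 days.

99 days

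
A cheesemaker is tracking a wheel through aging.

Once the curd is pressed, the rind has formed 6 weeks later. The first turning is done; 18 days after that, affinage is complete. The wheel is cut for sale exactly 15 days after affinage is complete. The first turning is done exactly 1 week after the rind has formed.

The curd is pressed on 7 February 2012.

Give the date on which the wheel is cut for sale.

The curd is pressed: Feb 7, 2012.
The rind has formed: Feb 7, 2012 + 6 weeks = Mar 20, 2012.
The first turning is done: Mar 20, 2012 + 1 week = Mar 27, 2012.
Affinage is complete: Mar 27, 2012 + 18 days = Apr 14, 2012.
The wheel is cut for sale: Apr 14, 2012 + 15 days = Apr 29, 2012.

29 April 2012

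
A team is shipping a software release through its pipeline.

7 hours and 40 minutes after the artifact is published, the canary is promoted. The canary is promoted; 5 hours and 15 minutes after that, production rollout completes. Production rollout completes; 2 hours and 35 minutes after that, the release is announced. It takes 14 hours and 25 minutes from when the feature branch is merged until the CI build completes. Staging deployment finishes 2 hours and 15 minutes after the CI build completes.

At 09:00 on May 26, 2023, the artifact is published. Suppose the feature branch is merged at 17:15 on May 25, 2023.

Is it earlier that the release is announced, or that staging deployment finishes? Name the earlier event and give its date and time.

The artifact is published: 09:00 May 26, 2023.
The canary is promoted: 09:00 May 26, 2023 + 7h40m = 16:40 May 26, 2023.
Production rollout completes: 16:40 May 26, 2023 + 5h15m = 21:55 May 26, 2023.
The release is announced: 21:55 May 26, 2023 + 2h35m = 00:30 May 27, 2023.
The feature branch is merged: 17:15 May 25, 2023.
The CI build completes: 17:15 May 25, 2023 + 14h25m = 07:40 May 26, 2023.
Staging deployment finishes: 07:40 May 26, 2023 + 2h15m = 09:55 May 26, 2023.
Comparing: the release is announced at 00:30 May 27, 2023 vs staging deployment finishes at 09:55 May 26, 2023. Earlier: staging deployment finishes.

Staging deployment finishes — 09:55 on May 26, 2023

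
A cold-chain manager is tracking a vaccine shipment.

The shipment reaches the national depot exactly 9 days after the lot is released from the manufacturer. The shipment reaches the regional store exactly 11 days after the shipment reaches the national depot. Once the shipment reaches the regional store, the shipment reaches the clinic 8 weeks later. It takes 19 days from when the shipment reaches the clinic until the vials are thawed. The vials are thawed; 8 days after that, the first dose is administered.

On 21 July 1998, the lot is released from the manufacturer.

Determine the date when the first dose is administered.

1 November 1998

The lot is released from the manufacturer: Jul 21, 1998.
The shipment reaches the national depot: Jul 21, 1998 + 9 days = Jul 30, 1998.
The shipment reaches the regional store: Jul 30, 1998 + 11 days = Aug 10, 1998.
The shipment reaches the clinic: Aug 10, 1998 + 8 weeks = Oct 5, 1998.
The vials are thawed: Oct 5, 1998 + 19 days = Oct 24, 1998.
The first dose is administered: Oct 24, 1998 + 8 days = Nov 1, 1998.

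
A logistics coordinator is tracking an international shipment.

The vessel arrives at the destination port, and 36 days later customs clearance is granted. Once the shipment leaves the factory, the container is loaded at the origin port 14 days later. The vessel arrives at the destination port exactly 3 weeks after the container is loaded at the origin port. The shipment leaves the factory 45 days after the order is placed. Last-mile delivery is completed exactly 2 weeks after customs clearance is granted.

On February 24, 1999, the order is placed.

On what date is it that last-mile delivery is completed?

July 4, 1999

The order is placed: Feb 24, 1999.
The shipment leaves the factory: Feb 24, 1999 + 45 days = Apr 10, 1999.
The container is loaded at the origin port: Apr 10, 1999 + 14 days = Apr 24, 1999.
The vessel arrives at the destination port: Apr 24, 1999 + 3 weeks = May 15, 1999.
Customs clearance is granted: May 15, 1999 + 36 days = Jun 20, 1999.
Last-mile delivery is completed: Jun 20, 1999 + 2 weeks = Jul 4, 1999.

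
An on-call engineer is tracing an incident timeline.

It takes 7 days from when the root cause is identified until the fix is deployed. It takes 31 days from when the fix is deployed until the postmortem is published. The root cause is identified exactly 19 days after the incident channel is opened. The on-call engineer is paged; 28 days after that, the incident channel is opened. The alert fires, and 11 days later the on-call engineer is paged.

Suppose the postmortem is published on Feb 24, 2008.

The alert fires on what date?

Nov 20, 2007

The postmortem is published: Feb 24, 2008.
The fix is deployed: Feb 24, 2008 − 31 days = Jan 24, 2008.
The root cause is identified: Jan 24, 2008 − 7 days = Jan 17, 2008.
The incident channel is opened: Jan 17, 2008 − 19 days = Dec 29, 2007.
The on-call engineer is paged: Dec 29, 2007 − 28 days = Dec 1, 2007.
The alert fires: Dec 1, 2007 − 11 days = Nov 20, 2007.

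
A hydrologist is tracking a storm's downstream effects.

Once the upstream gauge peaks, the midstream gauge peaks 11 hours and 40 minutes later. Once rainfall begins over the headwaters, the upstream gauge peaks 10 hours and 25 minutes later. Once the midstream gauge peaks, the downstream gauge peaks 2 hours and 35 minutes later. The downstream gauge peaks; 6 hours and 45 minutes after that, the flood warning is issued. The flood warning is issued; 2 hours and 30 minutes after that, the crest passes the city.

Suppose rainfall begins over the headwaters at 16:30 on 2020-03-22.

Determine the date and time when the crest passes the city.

Rainfall begins over the headwaters: 16:30 Mar 22, 2020.
The upstream gauge peaks: 16:30 Mar 22, 2020 + 10h25m = 02:55 Mar 23, 2020.
The midstream gauge peaks: 02:55 Mar 23, 2020 + 11h40m = 14:35 Mar 23, 2020.
The downstream gauge peaks: 14:35 Mar 23, 2020 + 2h35m = 17:10 Mar 23, 2020.
The flood warning is issued: 17:10 Mar 23, 2020 + 6h45m = 23:55 Mar 23, 2020.
The crest passes the city: 23:55 Mar 23, 2020 + 2h30m = 02:25 Mar 24, 2020.

02:25 on 2020-03-24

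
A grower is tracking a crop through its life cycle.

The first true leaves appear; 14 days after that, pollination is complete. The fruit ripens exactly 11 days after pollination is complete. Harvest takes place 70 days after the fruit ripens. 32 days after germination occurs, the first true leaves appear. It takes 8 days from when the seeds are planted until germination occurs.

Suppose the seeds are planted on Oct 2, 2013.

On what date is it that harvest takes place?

The seeds are planted: Oct 2, 2013.
Germination occurs: Oct 2, 2013 + 8 days = Oct 10, 2013.
The first true leaves appear: Oct 10, 2013 + 32 days = Nov 11, 2013.
Pollination is complete: Nov 11, 2013 + 14 days = Nov 25, 2013.
The fruit ripens: Nov 25, 2013 + 11 days = Dec 6, 2013.
Harvest takes place: Dec 6, 2013 + 70 days = Feb 14, 2014.

Feb 14, 2014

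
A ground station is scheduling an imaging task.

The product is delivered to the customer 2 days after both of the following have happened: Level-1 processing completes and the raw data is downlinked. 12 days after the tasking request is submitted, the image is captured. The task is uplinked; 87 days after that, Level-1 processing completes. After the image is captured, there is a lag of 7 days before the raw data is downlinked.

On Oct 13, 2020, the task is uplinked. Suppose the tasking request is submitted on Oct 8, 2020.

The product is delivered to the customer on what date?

Jan 10, 2021

The task is uplinked: Oct 13, 2020.
Level-1 processing completes: Oct 13, 2020 + 87 days = Jan 8, 2021.
The tasking request is submitted: Oct 8, 2020.
The image is captured: Oct 8, 2020 + 12 days = Oct 20, 2020.
The raw data is downlinked: Oct 20, 2020 + 7 days = Oct 27, 2020.
Both prerequisites met — Level-1 processing completes (Jan 8, 2021), the raw data is downlinked (Oct 27, 2020); the later is Jan 8, 2021.
The product is delivered to the customer: Jan 8, 2021 + 2 days = Jan 10, 2021.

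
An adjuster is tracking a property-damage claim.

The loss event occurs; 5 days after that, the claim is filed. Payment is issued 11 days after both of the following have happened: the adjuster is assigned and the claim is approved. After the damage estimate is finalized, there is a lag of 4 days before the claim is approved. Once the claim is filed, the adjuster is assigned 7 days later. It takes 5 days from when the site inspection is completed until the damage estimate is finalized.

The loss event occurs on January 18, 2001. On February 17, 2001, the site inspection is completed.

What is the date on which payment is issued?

The loss event occurs: Jan 18, 2001.
The claim is filed: Jan 18, 2001 + 5 days = Jan 23, 2001.
The adjuster is assigned: Jan 23, 2001 + 7 days = Jan 30, 2001.
The site inspection is completed: Feb 17, 2001.
The damage estimate is finalized: Feb 17, 2001 + 5 days = Feb 22, 2001.
The claim is approved: Feb 22, 2001 + 4 days = Feb 26, 2001.
Both prerequisites met — the adjuster is assigned (Jan 30, 2001), the claim is approved (Feb 26, 2001); the later is Feb 26, 2001.
Payment is issued: Feb 26, 2001 + 11 days = Mar 9, 2001.

March 9, 2001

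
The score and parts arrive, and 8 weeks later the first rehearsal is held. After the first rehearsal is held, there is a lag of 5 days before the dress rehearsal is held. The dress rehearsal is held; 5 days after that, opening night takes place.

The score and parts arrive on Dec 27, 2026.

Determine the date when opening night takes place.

Mar 3, 2027

The score and parts arrive: Dec 27, 2026.
The first rehearsal is held: Dec 27, 2026 + 8 weeks = Feb 21, 2027.
The dress rehearsal is held: Feb 21, 2027 + 5 days = Feb 26, 2027.
Opening night takes place: Feb 26, 2027 + 5 days = Mar 3, 2027.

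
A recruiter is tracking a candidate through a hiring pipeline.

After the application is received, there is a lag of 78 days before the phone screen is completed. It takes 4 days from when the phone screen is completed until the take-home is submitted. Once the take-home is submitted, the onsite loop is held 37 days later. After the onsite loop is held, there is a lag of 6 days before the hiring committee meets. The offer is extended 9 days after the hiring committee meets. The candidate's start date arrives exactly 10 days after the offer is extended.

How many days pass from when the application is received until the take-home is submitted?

Causal path: the application is received → the phone screen is completed → the take-home is submitted.
Total delay along the path: 78 + 4 = 82 days.

82 days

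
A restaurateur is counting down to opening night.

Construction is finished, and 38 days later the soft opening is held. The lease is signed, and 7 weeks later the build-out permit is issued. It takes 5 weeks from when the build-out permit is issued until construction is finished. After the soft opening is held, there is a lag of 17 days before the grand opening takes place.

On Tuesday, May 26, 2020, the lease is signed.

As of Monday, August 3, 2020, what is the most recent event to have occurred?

The build-out permit is issued

The lease is signed: May 26, 2020.
The build-out permit is issued: May 26, 2020 + 7 weeks = Jul 14, 2020.
Construction is finished: Jul 14, 2020 + 5 weeks = Aug 18, 2020.
The soft opening is held: Aug 18, 2020 + 38 days = Sep 25, 2020.
The grand opening takes place: Sep 25, 2020 + 17 days = Oct 12, 2020.
Aug 3, 2020 falls between when the build-out permit is issued (Jul 14, 2020) and when construction is finished (Aug 18, 2020).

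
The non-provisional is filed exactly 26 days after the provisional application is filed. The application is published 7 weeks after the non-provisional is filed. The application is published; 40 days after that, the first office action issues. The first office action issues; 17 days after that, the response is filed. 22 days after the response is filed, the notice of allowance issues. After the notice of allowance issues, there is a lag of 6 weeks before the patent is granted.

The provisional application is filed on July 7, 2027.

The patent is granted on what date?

The provisional application is filed: Jul 7, 2027.
The non-provisional is filed: Jul 7, 2027 + 26 days = Aug 2, 2027.
The application is published: Aug 2, 2027 + 7 weeks = Sep 20, 2027.
The first office action issues: Sep 20, 2027 + 40 days = Oct 30, 2027.
The response is filed: Oct 30, 2027 + 17 days = Nov 16, 2027.
The notice of allowance issues: Nov 16, 2027 + 22 days = Dec 8, 2027.
The patent is granted: Dec 8, 2027 + 6 weeks = Jan 19, 2028.

January 19, 2028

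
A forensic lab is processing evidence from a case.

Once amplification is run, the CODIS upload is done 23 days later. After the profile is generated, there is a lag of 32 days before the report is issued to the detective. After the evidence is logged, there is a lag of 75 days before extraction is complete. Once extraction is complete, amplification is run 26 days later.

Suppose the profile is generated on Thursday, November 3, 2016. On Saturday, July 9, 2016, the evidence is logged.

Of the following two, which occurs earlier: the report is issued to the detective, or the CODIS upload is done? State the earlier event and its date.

The CODIS upload is done — Thursday, November 10, 2016

The profile is generated: Nov 3, 2016.
The report is issued to the detective: Nov 3, 2016 + 32 days = Dec 5, 2016.
The evidence is logged: Jul 9, 2016.
Extraction is complete: Jul 9, 2016 + 75 days = Sep 22, 2016.
Amplification is run: Sep 22, 2016 + 26 days = Oct 18, 2016.
The CODIS upload is done: Oct 18, 2016 + 23 days = Nov 10, 2016.
Comparing: the report is issued to the detective on Dec 5, 2016 vs the CODIS upload is done on Nov 10, 2016. Earlier: the CODIS upload is done.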